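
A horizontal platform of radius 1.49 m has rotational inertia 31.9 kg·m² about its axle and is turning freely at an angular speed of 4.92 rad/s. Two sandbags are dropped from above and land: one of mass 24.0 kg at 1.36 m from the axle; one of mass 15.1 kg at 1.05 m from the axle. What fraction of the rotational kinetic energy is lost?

fraction ≈ 0.657

The added mass arrives with no angular momentum about the axle, and any external torque about the axle is negligible, so the system's angular momentum is conserved.
Added inertia Σmr² = (24.0)(1.36)² + (15.1)(1.05)² = 61.04 kg·m²; I_f = 31.90 + 61.04 = 92.94 kg·m².
ω_f = I_p ω_i / I_f = (31.90)(4.92) / 92.94 = 1.689 rad/s.
KE_i = ½(31.90)(4.920 rad/s)² = 386.1 J; KE_f = ½(92.94)(1.689)² = 132.5 J.
Fraction lost = 0.6568.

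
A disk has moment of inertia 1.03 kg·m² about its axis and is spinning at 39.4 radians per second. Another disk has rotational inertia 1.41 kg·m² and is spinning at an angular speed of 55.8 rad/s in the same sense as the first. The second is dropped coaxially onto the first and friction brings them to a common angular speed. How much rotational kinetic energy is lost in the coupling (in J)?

No external torque acts about the common axis, so total angular momentum is conserved.
Taking A's sense as positive: L = (1.030)(39.4) + (1.410)(55.8) = 119.3 kg·m²·rad/s.
Combined I = 1.030 + 1.410 = 2.440 kg·m².
ω_f = L / I = 119.3 / 2.440 = 48.88 rad/s.
KE_i = ½ΣIω² = 2995 J; KE_f = ½(2.440)(48.88)² = 2915 J.

ΔKE lost ≈ 80.0 J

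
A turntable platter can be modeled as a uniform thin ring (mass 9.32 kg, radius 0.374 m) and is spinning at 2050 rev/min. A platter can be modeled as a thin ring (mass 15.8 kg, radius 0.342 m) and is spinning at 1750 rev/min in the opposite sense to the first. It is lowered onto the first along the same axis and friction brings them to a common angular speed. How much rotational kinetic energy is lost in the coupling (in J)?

No external torque acts about the common axis, so total angular momentum is conserved.
Moments of inertia: I_A = (9.32)(0.374)² = 1.304 kg·m²; I_B = (15.8)(0.342)² = 1.848 kg·m².
Taking A's sense as positive: L = (1.304)(2050) − (1.848)(1750) = -561.6 kg·m²·rpm.
Combined I = 1.304 + 1.848 = 3.152 kg·m².
ω_f = L / I = -561.6 / 3.152 = -178.2 rpm.
KE_i = ½ΣIω² = 61070 J; KE_f = ½(3.152)(18.66)² = 548.7 J.

ΔKE lost ≈ 60500 J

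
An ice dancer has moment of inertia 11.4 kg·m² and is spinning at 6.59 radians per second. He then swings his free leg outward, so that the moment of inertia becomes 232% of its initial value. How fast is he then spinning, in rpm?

Angular momentum about the spin axis is conserved since the torque about it is zero.
I₂ = 2.32 × 11.4 = 26.45 kg·m².
ω₂ = I₁ω₁ / I₂ = (11.40)(6.59 rad/s) / (26.45) = 2.841 rad/s = 27.12 rpm.

ω₂ ≈ 27.1 rpm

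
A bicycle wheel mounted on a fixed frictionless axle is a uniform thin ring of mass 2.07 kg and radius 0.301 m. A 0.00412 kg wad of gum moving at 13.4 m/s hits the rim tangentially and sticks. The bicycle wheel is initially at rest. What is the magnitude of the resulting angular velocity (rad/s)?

About the axle the impulsive forces during the collision are internal, so angular momentum about that axis is conserved.
I_p = (2.07)(0.301)² = 0.1875 kg·m². Taking the sense of the wad of gum's angular momentum as positive, L_{wad} = m v R = (0.00412)(13.4)(0.301) = 0.01662 kg·m²/s.
L_i = 0 + 0.01662 = 0.01662 kg·m²/s.
After sticking, I_f = I_p + m R² = 0.1875 + (0.00412)(0.301)² = 0.1879 kg·m².
ω_f = L_i / I_f = 0.01662 / 0.1879 = 0.08843 rad/s.

|ω_f| ≈ 0.0884 rad/s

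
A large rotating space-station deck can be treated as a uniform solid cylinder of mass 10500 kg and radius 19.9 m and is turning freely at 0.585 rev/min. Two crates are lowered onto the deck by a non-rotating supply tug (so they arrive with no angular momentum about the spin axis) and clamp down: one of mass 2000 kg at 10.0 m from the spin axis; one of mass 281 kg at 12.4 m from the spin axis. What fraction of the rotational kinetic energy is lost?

fraction ≈ 0.105

No external torque acts about the spin axis; L_before = L_after.
I_p = ½(10500)(19.9)² = 2.079e+06 kg·m².
Added inertia Σmr² = (2000)(10.0)² + (281)(12.4)² = 2.432e+05 kg·m²; I_f = 2.079e+06 + 2.432e+05 = 2.322e+06 kg·m².
ω_f = I_p ω_i / I_f = (2.079e+06)(0.585) / 2.322e+06 = 0.5237 rpm.
KE_i = ½(2.079e+06)(0.06126 rad/s)² = 3901 J; KE_f = ½(2.322e+06)(0.05485)² = 3493 J.
Fraction lost = 0.1047.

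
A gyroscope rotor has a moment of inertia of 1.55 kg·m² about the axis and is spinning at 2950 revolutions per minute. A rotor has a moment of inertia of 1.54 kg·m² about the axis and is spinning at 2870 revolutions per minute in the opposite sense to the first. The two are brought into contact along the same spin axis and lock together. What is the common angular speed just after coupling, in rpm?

The coupling torques are internal; angular momentum about the shared axis is conserved.
Taking A's sense as positive: L = (1.550)(2950) − (1.540)(2870) = 152.7 kg·m²·rpm.
Combined I = 1.550 + 1.540 = 3.090 kg·m².
ω_f = L / I = 152.7 / 3.090 = 49.42 rpm.

|ω_f| ≈ 49.4 rpm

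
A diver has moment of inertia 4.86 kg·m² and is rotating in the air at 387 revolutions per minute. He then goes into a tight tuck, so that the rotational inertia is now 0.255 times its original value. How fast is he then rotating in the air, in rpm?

Angular momentum about the spin axis is conserved since the torque about it is zero.
I₂ = 0.255 × 4.86 = 1.239 kg·m².
ω₂ = I₁ω₁ / I₂ = (4.860)(387 rpm) / (1.239) = 1518 rpm.

ω₂ ≈ 1520 rpm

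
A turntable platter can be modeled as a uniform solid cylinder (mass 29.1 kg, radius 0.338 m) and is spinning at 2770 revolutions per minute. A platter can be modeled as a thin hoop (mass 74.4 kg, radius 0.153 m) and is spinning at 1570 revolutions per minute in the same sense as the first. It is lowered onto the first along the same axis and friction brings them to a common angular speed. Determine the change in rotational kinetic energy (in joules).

ΔKE ≈ -6720 J

No external torque acts about the common axis, so total angular momentum is conserved.
Moments of inertia: I_A = ½(29.1)(0.338)² = 1.662 kg·m²; I_B = (74.4)(0.153)² = 1.742 kg·m².
Taking A's sense as positive: L = (1.662)(2770) + (1.742)(1570) = 7339 kg·m²·rpm.
Combined I = 1.662 + 1.742 = 3.404 kg·m².
ω_f = L / I = 7339 / 3.404 = 2156 rpm.
KE_i = ½ΣIω² = 93470 J; KE_f = ½(3.404)(225.8)² = 86760 J.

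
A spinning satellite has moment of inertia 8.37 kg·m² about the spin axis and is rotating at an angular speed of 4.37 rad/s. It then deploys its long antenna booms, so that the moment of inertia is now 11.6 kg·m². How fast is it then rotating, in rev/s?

ω₂ ≈ 0.502 rev/s

With no external torque about the axis, L is conserved: I₁ω₁ = I₂ω₂.
ω₂ = I₁ω₁ / I₂ = (8.370)(4.37 rad/s) / (11.60) = 3.153 rad/s = 0.5018 rev/s.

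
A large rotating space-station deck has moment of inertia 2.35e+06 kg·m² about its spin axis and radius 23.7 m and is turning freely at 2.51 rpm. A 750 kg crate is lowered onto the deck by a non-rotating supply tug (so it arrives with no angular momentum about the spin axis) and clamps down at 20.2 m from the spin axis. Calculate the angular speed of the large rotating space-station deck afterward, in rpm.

ω_f ≈ 2.22 rpm

No external torque acts about the spin axis; L_before = L_after.
Added inertia Σmr² = (750)(20.2)² = 3.060e+05 kg·m²; I_f = 2.350e+06 + 3.060e+05 = 2.656e+06 kg·m².
ω_f = I_p ω_i / I_f = (2.350e+06)(2.51) / 2.656e+06 = 2.221 rpm.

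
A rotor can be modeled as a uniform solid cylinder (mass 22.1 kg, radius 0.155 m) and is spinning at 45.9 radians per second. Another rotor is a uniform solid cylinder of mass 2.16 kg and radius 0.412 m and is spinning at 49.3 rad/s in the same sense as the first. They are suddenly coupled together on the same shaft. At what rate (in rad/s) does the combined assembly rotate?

No external torque acts about the common axis, so total angular momentum is conserved.
Moments of inertia: I_A = ½(22.1)(0.155)² = 0.2655 kg·m²; I_B = ½(2.16)(0.412)² = 0.1833 kg·m².
Taking A's sense as positive: L = (0.2655)(45.9) + (0.1833)(49.3) = 21.22 kg·m²·rad/s.
Combined I = 0.2655 + 0.1833 = 0.4488 kg·m².
ω_f = L / I = 21.22 / 0.4488 = 47.29 rad/s.

|ω_f| ≈ 47.3 rad/s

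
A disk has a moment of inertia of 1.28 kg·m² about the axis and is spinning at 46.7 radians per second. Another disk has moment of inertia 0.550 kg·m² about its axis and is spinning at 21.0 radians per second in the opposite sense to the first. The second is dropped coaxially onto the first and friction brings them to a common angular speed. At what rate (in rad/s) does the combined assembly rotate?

|ω_f| ≈ 26.4 rad/s

No external torque acts about the common axis, so total angular momentum is conserved.
Taking A's sense as positive: L = (1.280)(46.7) − (0.5500)(21.0) = 48.23 kg·m²·rad/s.
Combined I = 1.280 + 0.5500 = 1.830 kg·m².
ω_f = L / I = 48.23 / 1.830 = 26.35 rad/s.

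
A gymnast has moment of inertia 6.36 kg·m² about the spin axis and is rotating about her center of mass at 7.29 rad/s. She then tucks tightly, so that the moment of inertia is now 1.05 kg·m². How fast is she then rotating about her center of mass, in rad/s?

Angular momentum about the spin axis is conserved since the torque about it is zero.
ω₂ = I₁ω₁ / I₂ = (6.360)(7.29 rad/s) / (1.050) = 44.16 rad/s.

ω₂ ≈ 44.2 rad/s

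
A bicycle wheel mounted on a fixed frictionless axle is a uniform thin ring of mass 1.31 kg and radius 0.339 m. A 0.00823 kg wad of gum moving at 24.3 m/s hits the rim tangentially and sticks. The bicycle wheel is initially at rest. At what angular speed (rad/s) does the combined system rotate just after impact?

The axle reaction passes through the axle and exerts no torque about it; angular momentum about the axle is conserved through the impact.
I_p = (1.31)(0.339)² = 0.1505 kg·m². Taking the sense of the wad of gum's angular momentum as positive, L_{wad} = m v R = (0.00823)(24.3)(0.339) = 0.06780 kg·m²/s.
L_i = 0 + 0.06780 = 0.06780 kg·m²/s.
After sticking, I_f = I_p + m R² = 0.1505 + (0.00823)(0.339)² = 0.1515 kg·m².
ω_f = L_i / I_f = 0.06780 / 0.1515 = 0.4475 rad/s.

|ω_f| ≈ 0.448 rad/s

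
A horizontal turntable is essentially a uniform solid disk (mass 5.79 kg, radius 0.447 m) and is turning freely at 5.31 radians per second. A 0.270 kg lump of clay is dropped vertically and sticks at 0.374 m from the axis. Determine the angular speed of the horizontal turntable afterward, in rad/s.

ω_f ≈ 4.98 rad/s

No external torque acts about the axis; L_before = L_after.
I_p = ½(5.79)(0.447)² = 0.5784 kg·m².
Added inertia Σmr² = (0.270)(0.374)² = 0.03777 kg·m²; I_f = 0.5784 + 0.03777 = 0.6162 kg·m².
ω_f = I_p ω_i / I_f = (0.5784)(5.31) / 0.6162 = 4.985 rad/s.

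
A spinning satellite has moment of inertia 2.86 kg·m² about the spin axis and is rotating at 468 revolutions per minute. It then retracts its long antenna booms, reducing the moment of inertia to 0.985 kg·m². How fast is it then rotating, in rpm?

No external torque acts about the spin axis, so angular momentum is conserved.
ω₂ = I₁ω₁ / I₂ = (2.860)(468 rpm) / (0.9850) = 1359 rpm.

ω₂ ≈ 1360 rpm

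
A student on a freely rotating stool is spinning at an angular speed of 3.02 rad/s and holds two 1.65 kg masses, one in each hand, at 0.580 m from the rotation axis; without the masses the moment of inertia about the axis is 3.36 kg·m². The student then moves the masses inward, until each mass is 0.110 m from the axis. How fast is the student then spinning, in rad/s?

ω₂ ≈ 3.97 rad/s

Angular momentum about the spin axis is conserved since the torque about it is zero.
I₁ = 3.36 + 2(1.65)(0.580)² = 4.470 kg·m²; I₂ = 3.36 + 2(1.65)(0.110)² = 3.400 kg·m².
ω₂ = I₁ω₁ / I₂ = (4.470)(3.02 rad/s) / (3.400) = 3.971 rad/s.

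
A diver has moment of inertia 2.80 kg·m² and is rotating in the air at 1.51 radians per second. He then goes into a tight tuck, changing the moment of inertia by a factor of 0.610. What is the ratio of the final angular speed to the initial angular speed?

ω₂/ω₁ ≈ 1.64

Angular momentum about the spin axis is conserved since the torque about it is zero.
I₂ = 0.610 × 2.80 = 1.708 kg·m².
ω₂/ω₁ = I₁/I₂ = 2.800 / 1.708 = 1.639.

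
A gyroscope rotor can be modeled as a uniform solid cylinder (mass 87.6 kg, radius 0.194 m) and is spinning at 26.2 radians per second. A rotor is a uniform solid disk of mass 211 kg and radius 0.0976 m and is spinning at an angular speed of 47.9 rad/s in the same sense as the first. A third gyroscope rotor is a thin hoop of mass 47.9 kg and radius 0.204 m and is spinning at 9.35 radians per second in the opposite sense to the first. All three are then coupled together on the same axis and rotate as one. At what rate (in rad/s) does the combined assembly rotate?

No external torque acts about the common axis, so total angular momentum is conserved.
Moments of inertia: I_A = ½(87.6)(0.194)² = 1.648 kg·m²; I_B = ½(211)(0.0976)² = 1.005 kg·m²; I_C = (47.9)(0.204)² = 1.993 kg·m².
Taking A's sense as positive: L = (1.648)(26.2) + (1.005)(47.9) − (1.993)(9.35) = 72.69 kg·m²·rad/s.
Combined I = 1.648 + 1.005 + 1.993 = 4.647 kg·m².
ω_f = L / I = 72.69 / 4.647 = 15.64 rad/s.

|ω_f| ≈ 15.6 rad/s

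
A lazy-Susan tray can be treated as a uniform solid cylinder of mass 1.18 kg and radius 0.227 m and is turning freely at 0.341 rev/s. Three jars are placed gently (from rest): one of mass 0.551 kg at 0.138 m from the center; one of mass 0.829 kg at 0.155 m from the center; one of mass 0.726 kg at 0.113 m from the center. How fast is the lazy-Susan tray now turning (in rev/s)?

ω_f ≈ 0.148 rev/s

The added mass arrives with no angular momentum about the center, and any external torque about the center is negligible, so the system's angular momentum is conserved.
I_p = ½(1.18)(0.227)² = 0.03040 kg·m².
Added inertia Σmr² = (0.551)(0.138)² + (0.829)(0.155)² + (0.726)(0.113)² = 0.03968 kg·m²; I_f = 0.03040 + 0.03968 = 0.07008 kg·m².
ω_f = I_p ω_i / I_f = (0.03040)(0.341) / 0.07008 = 0.1479 rev/s.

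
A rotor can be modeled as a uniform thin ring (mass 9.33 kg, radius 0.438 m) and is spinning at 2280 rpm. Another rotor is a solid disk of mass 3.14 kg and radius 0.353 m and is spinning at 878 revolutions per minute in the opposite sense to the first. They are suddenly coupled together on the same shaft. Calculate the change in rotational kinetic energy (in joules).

ΔKE ≈ -9640 J

The coupling torques are internal; angular momentum about the shared axis is conserved.
Moments of inertia: I_A = (9.33)(0.438)² = 1.790 kg·m²; I_B = ½(3.14)(0.353)² = 0.1956 kg·m².
Taking A's sense as positive: L = (1.790)(2280) − (0.1956)(878) = 3909 kg·m²·rpm.
Combined I = 1.790 + 0.1956 = 1.986 kg·m².
ω_f = L / I = 3909 / 1.986 = 1969 rpm.
KE_i = ½ΣIω² = 51850 J; KE_f = ½(1.986)(206.2)² = 42200 J.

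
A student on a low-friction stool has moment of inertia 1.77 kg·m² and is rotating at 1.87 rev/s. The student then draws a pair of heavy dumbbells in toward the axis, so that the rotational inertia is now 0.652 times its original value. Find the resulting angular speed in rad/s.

ω₂ ≈ 18.0 rad/s

Angular momentum about the spin axis is conserved since the torque about it is zero.
I₂ = 0.652 × 1.77 = 1.154 kg·m².
ω₂ = I₁ω₁ / I₂ = (1.770)(1.87 rev/s) / (1.154) = 2.868 rev/s = 18.02 rad/s.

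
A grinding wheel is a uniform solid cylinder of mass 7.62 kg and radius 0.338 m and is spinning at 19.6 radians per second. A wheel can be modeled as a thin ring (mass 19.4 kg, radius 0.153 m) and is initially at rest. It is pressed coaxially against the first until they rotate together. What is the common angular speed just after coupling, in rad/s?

|ω_f| ≈ 9.59 rad/s

No external torque acts about the common axis, so total angular momentum is conserved.
Moments of inertia: I_A = ½(7.62)(0.338)² = 0.4353 kg·m²; I_B = (19.4)(0.153)² = 0.4541 kg·m².
Taking A's sense as positive: L = (0.4353)(19.6) = 8.531 kg·m²·rad/s.
Combined I = 0.4353 + 0.4541 = 0.8894 kg·m².
ω_f = L / I = 8.531 / 0.8894 = 9.592 rad/s.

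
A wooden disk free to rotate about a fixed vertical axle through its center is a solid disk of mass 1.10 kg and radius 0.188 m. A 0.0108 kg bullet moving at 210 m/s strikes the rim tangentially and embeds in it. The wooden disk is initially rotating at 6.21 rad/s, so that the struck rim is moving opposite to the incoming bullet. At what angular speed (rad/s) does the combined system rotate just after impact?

The axle reaction passes through the axle and exerts no torque about it; angular momentum about the axle is conserved through the impact.
I_p = ½(1.10)(0.188)² = 0.01944 kg·m². Taking the sense of the bullet's angular momentum as positive, L_{bullet} = m v R = (0.0108)(210)(0.188) = 0.4264 kg·m²/s.
L_i = −I_p ω_p + m v R = −(0.01944)(6.21) + 0.4264 = 0.3057 kg·m²/s.
After sticking, I_f = I_p + m R² = 0.01944 + (0.0108)(0.188)² = 0.01982 kg·m².
ω_f = L_i / I_f = 0.3057 / 0.01982 = 15.42 rad/s.

|ω_f| ≈ 15.4 rad/s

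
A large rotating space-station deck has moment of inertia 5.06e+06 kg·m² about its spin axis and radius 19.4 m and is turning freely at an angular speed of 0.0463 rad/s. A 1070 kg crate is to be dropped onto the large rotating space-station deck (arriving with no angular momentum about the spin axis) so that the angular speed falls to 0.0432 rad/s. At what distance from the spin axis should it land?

r ≈ 18.4 m

No external torque acts about the spin axis; L_before = L_after.
I_p ω_i = (I_p + m r²) ω_f ⇒ m r² = I_p(ω_i/ω_f − 1) = 5.060e+06(0.0463/0.0432 − 1) = 3.631e+05 kg·m².
r = √(3.631e+05/1070) = 18.42 m.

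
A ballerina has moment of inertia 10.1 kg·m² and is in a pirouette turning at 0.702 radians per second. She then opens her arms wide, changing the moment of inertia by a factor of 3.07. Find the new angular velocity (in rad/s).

ω₂ ≈ 0.229 rad/s

With no external torque about the axis, L is conserved: I₁ω₁ = I₂ω₂.
I₂ = 3.07 × 10.1 = 31.01 kg·m².
ω₂ = I₁ω₁ / I₂ = (10.10)(0.702 rad/s) / (31.01) = 0.2287 rad/s.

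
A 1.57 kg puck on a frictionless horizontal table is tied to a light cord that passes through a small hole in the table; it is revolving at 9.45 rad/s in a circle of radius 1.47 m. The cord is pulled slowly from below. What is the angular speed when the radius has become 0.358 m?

ω₂ ≈ 159 rad/s

No torque about the axis ⇒ m r₁² ω₁ = m r₂² ω₂.
ω₂ = ω₁ (r₁/r₂)² = (9.45)(1.47/0.358)² = 159.3 rad/s.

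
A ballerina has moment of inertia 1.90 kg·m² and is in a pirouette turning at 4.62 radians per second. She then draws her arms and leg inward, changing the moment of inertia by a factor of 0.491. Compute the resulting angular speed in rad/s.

ω₂ ≈ 9.41 rad/s

Angular momentum about the spin axis is conserved since the torque about it is zero.
I₂ = 0.491 × 1.90 = 0.9329 kg·m².
ω₂ = I₁ω₁ / I₂ = (1.900)(4.62 rad/s) / (0.9329) = 9.409 rad/s.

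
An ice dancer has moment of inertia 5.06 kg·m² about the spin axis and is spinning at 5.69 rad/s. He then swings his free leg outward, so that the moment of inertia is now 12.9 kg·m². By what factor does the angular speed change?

With no external torque about the axis, L is conserved: I₁ω₁ = I₂ω₂.
ω₂/ω₁ = I₁/I₂ = 5.060 / 12.90 = 0.3922.

ω₂/ω₁ ≈ 0.392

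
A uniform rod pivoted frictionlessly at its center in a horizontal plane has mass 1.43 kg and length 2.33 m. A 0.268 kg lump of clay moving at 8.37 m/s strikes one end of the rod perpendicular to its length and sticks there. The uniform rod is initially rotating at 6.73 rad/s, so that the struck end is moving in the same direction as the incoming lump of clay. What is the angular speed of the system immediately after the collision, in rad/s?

The axle reaction passes through the pivot and exerts no torque about it; angular momentum about the pivot is conserved through the impact.
I_p = (1/12)(1.43)(2.33)² = 0.6469 kg·m². Taking the sense of the lump of clay's angular momentum as positive, L_{lump} = m v R = (0.268)(8.37)(2.33/2) = 2.613 kg·m²/s.
L_i = +I_p ω_p + m v R = +(0.6469)(6.73) + 2.613 = 6.967 kg·m²/s.
After sticking, I_f = I_p + m R² = 0.6469 + (0.268)(2.33/2)² = 1.011 kg·m².
ω_f = L_i / I_f = 6.967 / 1.011 = 6.894 rad/s.

|ω_f| ≈ 6.89 rad/s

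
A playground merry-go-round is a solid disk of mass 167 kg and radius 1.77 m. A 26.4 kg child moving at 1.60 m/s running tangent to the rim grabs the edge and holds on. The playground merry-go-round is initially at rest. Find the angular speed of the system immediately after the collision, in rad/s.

|ω_f| ≈ 0.217 rad/s

About the axle the impulsive forces during the collision are internal, so angular momentum about that axis is conserved.
I_p = ½(167)(1.77)² = 261.6 kg·m². Taking the sense of the child's angular momentum as positive, L_{child} = m v R = (26.4)(1.60)(1.77) = 74.76 kg·m²/s.
L_i = 0 + 74.76 = 74.76 kg·m²/s.
After sticking, I_f = I_p + m R² = 261.6 + (26.4)(1.77)² = 344.3 kg·m².
ω_f = L_i / I_f = 74.76 / 344.3 = 0.2171 rad/s.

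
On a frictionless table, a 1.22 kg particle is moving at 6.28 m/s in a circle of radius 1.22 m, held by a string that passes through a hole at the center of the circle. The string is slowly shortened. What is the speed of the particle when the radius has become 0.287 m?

Central (radial) force ⇒ zero torque about the center ⇒ m v r is constant.
v₂ = v₁ r₁ / r₂ = (6.28)(1.22) / (0.287) = 26.70 m/s.

v₂ ≈ 26.7 m/s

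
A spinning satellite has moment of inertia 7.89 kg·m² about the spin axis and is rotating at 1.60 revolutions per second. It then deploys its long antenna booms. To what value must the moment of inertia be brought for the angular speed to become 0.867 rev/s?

No external torque acts about the spin axis, so angular momentum is conserved.
I₂ = I₁ω₁ / ω₂ = (7.89)(1.60) / (0.867) = 14.56 kg·m².

I₂ ≈ 14.6 kg·m²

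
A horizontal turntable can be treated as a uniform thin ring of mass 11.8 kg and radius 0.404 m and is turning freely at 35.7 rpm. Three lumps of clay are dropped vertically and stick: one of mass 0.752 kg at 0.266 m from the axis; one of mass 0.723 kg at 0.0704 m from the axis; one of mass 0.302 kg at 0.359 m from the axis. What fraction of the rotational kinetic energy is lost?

fraction ≈ 0.0473

No external torque acts about the axis; L_before = L_after.
I_p = (11.8)(0.404)² = 1.926 kg·m².
Added inertia Σmr² = (0.752)(0.266)² + (0.723)(0.0704)² + (0.302)(0.359)² = 0.09571 kg·m²; I_f = 1.926 + 0.09571 = 2.022 kg·m².
ω_f = I_p ω_i / I_f = (1.926)(35.7) / 2.022 = 34.01 rpm.
KE_i = ½(1.926)(3.738 rad/s)² = 13.46 J; KE_f = ½(2.022)(3.561)² = 12.82 J.
Fraction lost = 0.04734.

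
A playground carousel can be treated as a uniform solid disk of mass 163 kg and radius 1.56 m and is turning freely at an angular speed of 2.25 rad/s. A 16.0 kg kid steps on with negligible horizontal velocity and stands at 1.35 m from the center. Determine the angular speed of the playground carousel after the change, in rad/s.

The added mass arrives with no angular momentum about the center, and any external torque about the center is negligible, so the system's angular momentum is conserved.
I_p = ½(163)(1.56)² = 198.3 kg·m².
Added inertia Σmr² = (16.0)(1.35)² = 29.16 kg·m²; I_f = 198.3 + 29.16 = 227.5 kg·m².
ω_f = I_p ω_i / I_f = (198.3)(2.25) / 227.5 = 1.962 rad/s.

ω_f ≈ 1.96 rad/s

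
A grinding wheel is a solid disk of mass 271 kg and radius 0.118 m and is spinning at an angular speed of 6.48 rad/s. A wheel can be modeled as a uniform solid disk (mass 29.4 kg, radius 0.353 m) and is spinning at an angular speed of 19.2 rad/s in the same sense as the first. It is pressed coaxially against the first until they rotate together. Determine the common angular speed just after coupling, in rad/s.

|ω_f| ≈ 12.7 rad/s

No external torque acts about the common axis, so total angular momentum is conserved.
Moments of inertia: I_A = ½(271)(0.118)² = 1.887 kg·m²; I_B = ½(29.4)(0.353)² = 1.832 kg·m².
Taking A's sense as positive: L = (1.887)(6.48) + (1.832)(19.2) = 47.40 kg·m²·rad/s.
Combined I = 1.887 + 1.832 = 3.718 kg·m².
ω_f = L / I = 47.40 / 3.718 = 12.75 rad/s.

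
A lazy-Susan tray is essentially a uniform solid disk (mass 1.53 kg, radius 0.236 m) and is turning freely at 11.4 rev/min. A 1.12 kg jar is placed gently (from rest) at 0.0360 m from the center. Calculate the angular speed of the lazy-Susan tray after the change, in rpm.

ω_f ≈ 11.0 rpm

No external torque acts about the center; L_before = L_after.
I_p = ½(1.53)(0.236)² = 0.04261 kg·m².
Added inertia Σmr² = (1.12)(0.0360)² = 0.001452 kg·m²; I_f = 0.04261 + 0.001452 = 0.04406 kg·m².
ω_f = I_p ω_i / I_f = (0.04261)(11.4) / 0.04406 = 11.02 rpm.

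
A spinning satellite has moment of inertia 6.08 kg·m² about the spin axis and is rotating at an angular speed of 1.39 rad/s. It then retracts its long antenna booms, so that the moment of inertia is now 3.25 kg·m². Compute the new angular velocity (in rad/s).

ω₂ ≈ 2.60 rad/s

Angular momentum about the spin axis is conserved since the torque about it is zero.
ω₂ = I₁ω₁ / I₂ = (6.080)(1.39 rad/s) / (3.250) = 2.600 rad/s.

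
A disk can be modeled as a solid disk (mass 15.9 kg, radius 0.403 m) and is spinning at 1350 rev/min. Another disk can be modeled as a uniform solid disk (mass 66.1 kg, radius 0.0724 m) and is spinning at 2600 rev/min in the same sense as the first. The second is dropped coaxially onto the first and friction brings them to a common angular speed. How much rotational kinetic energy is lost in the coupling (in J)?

No external torque acts about the common axis, so total angular momentum is conserved.
Moments of inertia: I_A = ½(15.9)(0.403)² = 1.291 kg·m²; I_B = ½(66.1)(0.0724)² = 0.1732 kg·m².
Taking A's sense as positive: L = (1.291)(1350) + (0.1732)(2600) = 2193 kg·m²·rpm.
Combined I = 1.291 + 0.1732 = 1.464 kg·m².
ω_f = L / I = 2193 / 1.464 = 1498 rpm.
KE_i = ½ΣIω² = 19320 J; KE_f = ½(1.464)(156.9)² = 18020 J.

ΔKE lost ≈ 1310 J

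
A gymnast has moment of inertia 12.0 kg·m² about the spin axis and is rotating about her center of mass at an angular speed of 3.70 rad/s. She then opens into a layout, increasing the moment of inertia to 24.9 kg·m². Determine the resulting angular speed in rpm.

ω₂ ≈ 17.0 rpm

With no external torque about the axis, L is conserved: I₁ω₁ = I₂ω₂.
ω₂ = I₁ω₁ / I₂ = (12.00)(3.70 rad/s) / (24.90) = 1.783 rad/s = 17.03 rpm.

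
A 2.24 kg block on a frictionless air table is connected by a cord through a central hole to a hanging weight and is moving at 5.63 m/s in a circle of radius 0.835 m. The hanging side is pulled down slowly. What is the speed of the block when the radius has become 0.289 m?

Central (radial) force ⇒ zero torque about the center ⇒ m v r is constant.
v₂ = v₁ r₁ / r₂ = (5.63)(0.835) / (0.289) = 16.27 m/s.

v₂ ≈ 16.3 m/s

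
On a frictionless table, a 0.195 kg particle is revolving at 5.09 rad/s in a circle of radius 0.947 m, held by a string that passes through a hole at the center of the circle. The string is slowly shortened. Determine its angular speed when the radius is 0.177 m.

The constraining force is radial, so m r² ω about the center is conserved.
ω₂ = ω₁ (r₁/r₂)² = (5.09)(0.947/0.177)² = 145.7 rad/s.

ω₂ ≈ 146 rad/s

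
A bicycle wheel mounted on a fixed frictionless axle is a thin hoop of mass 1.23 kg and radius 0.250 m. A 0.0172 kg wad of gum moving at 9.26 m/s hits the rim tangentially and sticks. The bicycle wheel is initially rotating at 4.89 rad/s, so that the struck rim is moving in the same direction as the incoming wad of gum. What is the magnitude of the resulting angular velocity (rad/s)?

|ω_f| ≈ 5.33 rad/s

About the axle the impulsive forces during the collision are internal, so angular momentum about that axis is conserved.
I_p = (1.23)(0.250)² = 0.07687 kg·m². Taking the sense of the wad of gum's angular momentum as positive, L_{wad} = m v R = (0.0172)(9.26)(0.250) = 0.03982 kg·m²/s.
L_i = +I_p ω_p + m v R = +(0.07687)(4.89) + 0.03982 = 0.4157 kg·m²/s.
After sticking, I_f = I_p + m R² = 0.07687 + (0.0172)(0.250)² = 0.07795 kg·m².
ω_f = L_i / I_f = 0.4157 / 0.07795 = 5.333 rad/s.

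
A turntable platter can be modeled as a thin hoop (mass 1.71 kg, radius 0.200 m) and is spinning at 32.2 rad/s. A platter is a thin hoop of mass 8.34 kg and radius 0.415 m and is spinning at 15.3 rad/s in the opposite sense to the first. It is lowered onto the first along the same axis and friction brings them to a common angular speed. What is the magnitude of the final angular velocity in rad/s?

The coupling torques are internal; angular momentum about the shared axis is conserved.
Moments of inertia: I_A = (1.71)(0.200)² = 0.06840 kg·m²; I_B = (8.34)(0.415)² = 1.436 kg·m².
Taking A's sense as positive: L = (0.06840)(32.2) − (1.436)(15.3) = -19.77 kg·m²·rad/s.
Combined I = 0.06840 + 1.436 = 1.505 kg·m².
ω_f = L / I = -19.77 / 1.505 = -13.14 rad/s.

|ω_f| ≈ 13.1 rad/s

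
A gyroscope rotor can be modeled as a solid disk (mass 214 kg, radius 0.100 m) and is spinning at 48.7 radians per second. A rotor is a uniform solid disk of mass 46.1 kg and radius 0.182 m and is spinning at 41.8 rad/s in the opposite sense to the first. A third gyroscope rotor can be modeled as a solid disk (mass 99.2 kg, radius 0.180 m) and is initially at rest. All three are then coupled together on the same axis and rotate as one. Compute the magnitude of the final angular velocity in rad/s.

The coupling torques are internal; angular momentum about the shared axis is conserved.
Moments of inertia: I_A = ½(214)(0.100)² = 1.070 kg·m²; I_B = ½(46.1)(0.182)² = 0.7635 kg·m²; I_C = ½(99.2)(0.180)² = 1.607 kg·m².
Taking A's sense as positive: L = (1.070)(48.7) − (0.7635)(41.8) = 20.19 kg·m²·rad/s.
Combined I = 1.070 + 0.7635 + 1.607 = 3.441 kg·m².
ω_f = L / I = 20.19 / 3.441 = 5.870 rad/s.

|ω_f| ≈ 5.87 rad/s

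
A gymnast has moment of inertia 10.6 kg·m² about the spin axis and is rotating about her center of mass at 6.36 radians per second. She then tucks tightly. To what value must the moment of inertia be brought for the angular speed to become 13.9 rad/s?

I₂ ≈ 4.85 kg·m²

No external torque acts about the spin axis, so angular momentum is conserved.
I₂ = I₁ω₁ / ω₂ = (10.6)(6.36) / (13.9) = 4.850 kg·m².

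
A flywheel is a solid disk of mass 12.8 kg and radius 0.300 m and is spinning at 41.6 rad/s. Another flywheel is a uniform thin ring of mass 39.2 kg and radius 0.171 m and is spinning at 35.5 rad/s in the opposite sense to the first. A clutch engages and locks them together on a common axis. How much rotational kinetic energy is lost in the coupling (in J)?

ΔKE lost ≈ 1140 J

No external torque acts about the common axis, so total angular momentum is conserved.
Moments of inertia: I_A = ½(12.8)(0.300)² = 0.5760 kg·m²; I_B = (39.2)(0.171)² = 1.146 kg·m².
Taking A's sense as positive: L = (0.5760)(41.6) − (1.146)(35.5) = -16.73 kg·m²·rad/s.
Combined I = 0.5760 + 1.146 = 1.722 kg·m².
ω_f = L / I = -16.73 / 1.722 = -9.714 rad/s.
KE_i = ½ΣIω² = 1221 J; KE_f = ½(1.722)(9.714)² = 81.26 J.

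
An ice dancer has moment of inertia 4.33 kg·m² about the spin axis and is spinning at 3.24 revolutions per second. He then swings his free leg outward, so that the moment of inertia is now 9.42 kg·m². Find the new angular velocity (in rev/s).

Angular momentum about the spin axis is conserved since the torque about it is zero.
ω₂ = I₁ω₁ / I₂ = (4.330)(3.24 rev/s) / (9.420) = 1.489 rev/s.

ω₂ ≈ 1.49 rev/s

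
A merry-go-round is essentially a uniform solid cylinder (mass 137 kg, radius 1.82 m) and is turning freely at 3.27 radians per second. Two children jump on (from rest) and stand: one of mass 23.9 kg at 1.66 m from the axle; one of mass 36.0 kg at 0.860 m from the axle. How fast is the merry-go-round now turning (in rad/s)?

ω_f ≈ 2.32 rad/s

The added mass arrives with no angular momentum about the axle, and any external torque about the axle is negligible, so the system's angular momentum is conserved.
I_p = ½(137)(1.82)² = 226.9 kg·m².
Added inertia Σmr² = (23.9)(1.66)² + (36.0)(0.860)² = 92.48 kg·m²; I_f = 226.9 + 92.48 = 319.4 kg·m².
ω_f = I_p ω_i / I_f = (226.9)(3.27) / 319.4 = 2.323 rad/s.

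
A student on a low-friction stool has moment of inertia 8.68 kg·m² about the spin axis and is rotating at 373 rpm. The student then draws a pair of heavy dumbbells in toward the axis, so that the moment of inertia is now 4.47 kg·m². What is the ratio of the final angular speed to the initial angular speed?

No external torque acts about the spin axis, so angular momentum is conserved.
ω₂/ω₁ = I₁/I₂ = 8.680 / 4.470 = 1.942.

ω₂/ω₁ ≈ 1.94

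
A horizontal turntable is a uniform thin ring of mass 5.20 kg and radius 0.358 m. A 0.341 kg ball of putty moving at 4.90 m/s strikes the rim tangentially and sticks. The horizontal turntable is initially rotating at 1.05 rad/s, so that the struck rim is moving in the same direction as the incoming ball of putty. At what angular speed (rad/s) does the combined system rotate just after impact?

|ω_f| ≈ 1.83 rad/s

The axle reaction passes through the axle and exerts no torque about it; angular momentum about the axle is conserved through the impact.
I_p = (5.20)(0.358)² = 0.6665 kg·m². Taking the sense of the ball of putty's angular momentum as positive, L_{ball} = m v R = (0.341)(4.90)(0.358) = 0.5982 kg·m²/s.
L_i = +I_p ω_p + m v R = +(0.6665)(1.05) + 0.5982 = 1.298 kg·m²/s.
After sticking, I_f = I_p + m R² = 0.6665 + (0.341)(0.358)² = 0.7102 kg·m².
ω_f = L_i / I_f = 1.298 / 0.7102 = 1.828 rad/s.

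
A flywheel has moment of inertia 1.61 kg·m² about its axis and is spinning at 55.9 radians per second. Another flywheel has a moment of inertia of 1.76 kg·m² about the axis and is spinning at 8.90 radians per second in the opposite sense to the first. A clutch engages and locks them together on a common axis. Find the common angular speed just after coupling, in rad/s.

The coupling torques are internal; angular momentum about the shared axis is conserved.
Taking A's sense as positive: L = (1.610)(55.9) − (1.760)(8.90) = 74.34 kg·m²·rad/s.
Combined I = 1.610 + 1.760 = 3.370 kg·m².
ω_f = L / I = 74.34 / 3.370 = 22.06 rad/s.

|ω_f| ≈ 22.1 rad/s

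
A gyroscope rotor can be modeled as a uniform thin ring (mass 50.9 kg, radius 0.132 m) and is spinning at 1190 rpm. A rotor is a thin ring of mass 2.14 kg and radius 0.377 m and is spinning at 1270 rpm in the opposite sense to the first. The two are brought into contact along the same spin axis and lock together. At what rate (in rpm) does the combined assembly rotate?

No external torque acts about the common axis, so total angular momentum is conserved.
Moments of inertia: I_A = (50.9)(0.132)² = 0.8869 kg·m²; I_B = (2.14)(0.377)² = 0.3042 kg·m².
Taking A's sense as positive: L = (0.8869)(1190) − (0.3042)(1270) = 669.1 kg·m²·rpm.
Combined I = 0.8869 + 0.3042 = 1.191 kg·m².
ω_f = L / I = 669.1 / 1.191 = 561.8 rpm.

|ω_f| ≈ 562 rpm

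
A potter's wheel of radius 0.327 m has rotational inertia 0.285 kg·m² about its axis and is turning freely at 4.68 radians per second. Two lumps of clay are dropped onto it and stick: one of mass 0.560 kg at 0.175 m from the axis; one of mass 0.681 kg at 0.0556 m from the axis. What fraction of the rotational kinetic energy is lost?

The added mass arrives with no angular momentum about the axis, and any external torque about the axis is negligible, so the system's angular momentum is conserved.
Added inertia Σmr² = (0.560)(0.175)² + (0.681)(0.0556)² = 0.01926 kg·m²; I_f = 0.2850 + 0.01926 = 0.3043 kg·m².
ω_f = I_p ω_i / I_f = (0.2850)(4.68) / 0.3043 = 4.384 rad/s.
KE_i = ½(0.2850)(4.680 rad/s)² = 3.121 J; KE_f = ½(0.3043)(4.384)² = 2.924 J.
Fraction lost = 0.06329.

fraction ≈ 0.0633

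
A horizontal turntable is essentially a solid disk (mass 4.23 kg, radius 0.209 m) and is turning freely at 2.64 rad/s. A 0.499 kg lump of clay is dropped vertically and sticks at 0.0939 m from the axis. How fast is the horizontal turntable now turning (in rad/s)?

No external torque acts about the axis; L_before = L_after.
I_p = ½(4.23)(0.209)² = 0.09239 kg·m².
Added inertia Σmr² = (0.499)(0.0939)² = 0.004400 kg·m²; I_f = 0.09239 + 0.004400 = 0.09679 kg·m².
ω_f = I_p ω_i / I_f = (0.09239)(2.64) / 0.09679 = 2.520 rad/s.

ω_f ≈ 2.52 rad/s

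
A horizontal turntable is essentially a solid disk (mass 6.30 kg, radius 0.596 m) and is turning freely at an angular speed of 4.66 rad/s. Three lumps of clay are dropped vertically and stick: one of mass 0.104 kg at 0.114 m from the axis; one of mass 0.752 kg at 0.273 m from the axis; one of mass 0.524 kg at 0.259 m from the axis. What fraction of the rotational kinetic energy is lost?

fraction ≈ 0.0764

The added mass arrives with no angular momentum about the axis, and any external torque about the axis is negligible, so the system's angular momentum is conserved.
I_p = ½(6.30)(0.596)² = 1.119 kg·m².
Added inertia Σmr² = (0.104)(0.114)² + (0.752)(0.273)² + (0.524)(0.259)² = 0.09255 kg·m²; I_f = 1.119 + 0.09255 = 1.211 kg·m².
ω_f = I_p ω_i / I_f = (1.119)(4.66) / 1.211 = 4.304 rad/s.
KE_i = ½(1.119)(4.660 rad/s)² = 12.15 J; KE_f = ½(1.211)(4.304)² = 11.22 J.
Fraction lost = 0.07639.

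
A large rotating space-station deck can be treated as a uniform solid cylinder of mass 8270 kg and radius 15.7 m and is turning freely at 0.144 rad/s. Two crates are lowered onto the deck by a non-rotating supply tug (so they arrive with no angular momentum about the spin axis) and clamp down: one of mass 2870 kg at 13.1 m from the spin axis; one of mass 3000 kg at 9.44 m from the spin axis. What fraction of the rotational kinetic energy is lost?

fraction ≈ 0.427

No external torque acts about the spin axis; L_before = L_after.
I_p = ½(8270)(15.7)² = 1.019e+06 kg·m².
Added inertia Σmr² = (2870)(13.1)² + (3000)(9.44)² = 7.599e+05 kg·m²; I_f = 1.019e+06 + 7.599e+05 = 1.779e+06 kg·m².
ω_f = I_p ω_i / I_f = (1.019e+06)(0.144) / 1.779e+06 = 0.08250 rad/s.
KE_i = ½(1.019e+06)(0.1440 rad/s)² = 10570 J; KE_f = ½(1.779e+06)(0.08250)² = 6054 J.
Fraction lost = 0.4271.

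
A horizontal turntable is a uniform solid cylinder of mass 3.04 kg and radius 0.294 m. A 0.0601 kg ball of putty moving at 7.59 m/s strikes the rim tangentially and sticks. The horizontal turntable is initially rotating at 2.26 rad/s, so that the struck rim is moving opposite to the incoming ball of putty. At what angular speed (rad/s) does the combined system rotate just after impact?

|ω_f| ≈ 1.19 rad/s

About the axle the impulsive forces during the collision are internal, so angular momentum about that axis is conserved.
I_p = ½(3.04)(0.294)² = 0.1314 kg·m². Taking the sense of the ball of putty's angular momentum as positive, L_{ball} = m v R = (0.0601)(7.59)(0.294) = 0.1341 kg·m²/s.
L_i = −I_p ω_p + m v R = −(0.1314)(2.26) + 0.1341 = -0.1628 kg·m²/s.
After sticking, I_f = I_p + m R² = 0.1314 + (0.0601)(0.294)² = 0.1366 kg·m².
ω_f = L_i / I_f = -0.1628 / 0.1366 = -1.192 rad/s.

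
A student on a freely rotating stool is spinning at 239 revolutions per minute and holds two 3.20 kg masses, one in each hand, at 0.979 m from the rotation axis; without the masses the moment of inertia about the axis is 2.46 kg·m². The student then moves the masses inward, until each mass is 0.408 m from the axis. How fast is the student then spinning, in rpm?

With no external torque about the axis, L is conserved: I₁ω₁ = I₂ω₂.
I₁ = 2.46 + 2(3.20)(0.979)² = 8.594 kg·m²; I₂ = 2.46 + 2(3.20)(0.408)² = 3.525 kg·m².
ω₂ = I₁ω₁ / I₂ = (8.594)(239 rpm) / (3.525) = 582.6 rpm.

ω₂ ≈ 583 rpm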